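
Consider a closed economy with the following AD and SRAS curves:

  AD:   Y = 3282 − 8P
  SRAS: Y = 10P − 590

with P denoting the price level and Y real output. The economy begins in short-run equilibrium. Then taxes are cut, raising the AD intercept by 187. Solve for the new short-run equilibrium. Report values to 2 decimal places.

This is a positive demand shock: AD shifts right.
New AD: Y = 3469 − 8P.
Set AD = SRAS: 3469 − 8P = 10P − 590, so 4059 = 18P and P = 225.50.
Substituting into AD, Y = 1665.00.

P = 225.50, Y = 1665.00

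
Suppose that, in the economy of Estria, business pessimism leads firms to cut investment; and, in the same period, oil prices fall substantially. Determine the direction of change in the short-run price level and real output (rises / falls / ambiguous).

Price level: falls; output: ambiguous

The first event is a negative demand shock: AD shifts left, which by itself pushes P down and Y down.
The second is a favourable supply shock: SRAS shifts right, which by itself pushes P down and Y up.
Both shocks push P down, so P falls. The two shocks push Y in opposite directions, so the effect on Y is ambiguous.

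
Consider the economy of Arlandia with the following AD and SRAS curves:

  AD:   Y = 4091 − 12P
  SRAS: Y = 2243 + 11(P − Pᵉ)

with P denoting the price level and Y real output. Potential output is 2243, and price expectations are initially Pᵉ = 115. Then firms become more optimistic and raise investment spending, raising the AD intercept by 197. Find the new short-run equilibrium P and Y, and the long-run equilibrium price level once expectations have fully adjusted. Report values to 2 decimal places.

Short run: P = 143.91, Y = 2561.04. Long run: P = 170.42.

AD shifts right: new AD is Y = 4288 − 12P. With Pᵉ = 115, SRAS is Y = 978 + 11P.
Short run: 4288 − 12P = 978 + 11P gives 3310 = 23P, so P = 143.91 and Y = 4288 − 12P = 2561.04.
Y = 2561.04 is above potential 2243; expectations adjust and SRAS shifts left until Y = 2243.
Long run: on the new AD curve, 2243 = 4288 − 12P gives P = 170.42.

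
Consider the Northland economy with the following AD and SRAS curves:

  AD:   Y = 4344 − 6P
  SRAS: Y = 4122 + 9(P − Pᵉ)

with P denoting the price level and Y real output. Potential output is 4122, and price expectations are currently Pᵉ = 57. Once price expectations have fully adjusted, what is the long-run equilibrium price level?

Long-run P = 37

Short run: with Pᵉ = 57, SRAS is Y = 3609 + 9P. Setting AD = SRAS gives 735 = 15P, so P = 49 and Y = 4344 − 6·49 = 4050.
Output 4050 is below potential 4122, so over time expected prices fall and SRAS shifts right until Y returns to 4122.
Long run: Y = 4122 on the AD curve gives 4122 = 4344 − 6P, so P = 37.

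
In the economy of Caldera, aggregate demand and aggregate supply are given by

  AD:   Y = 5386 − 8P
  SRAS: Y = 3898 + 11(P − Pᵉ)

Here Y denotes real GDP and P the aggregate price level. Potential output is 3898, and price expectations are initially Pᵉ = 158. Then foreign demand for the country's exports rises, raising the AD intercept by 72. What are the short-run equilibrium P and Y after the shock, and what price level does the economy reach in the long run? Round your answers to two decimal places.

Short run: P = 173.58, Y = 4069.37. Long run: P = 195.00.

AD shifts right: new AD is Y = 5458 − 8P. With Pᵉ = 158, SRAS is Y = 2160 + 11P.
Short run: 5458 − 8P = 2160 + 11P gives 3298 = 19P, so P = 173.58 and Y = 5458 − 8P = 4069.37.
Y = 4069.37 is above potential 3898; expectations adjust and SRAS shifts left until Y = 3898.
Long run: on the new AD curve, 3898 = 5458 − 8P gives P = 195.00.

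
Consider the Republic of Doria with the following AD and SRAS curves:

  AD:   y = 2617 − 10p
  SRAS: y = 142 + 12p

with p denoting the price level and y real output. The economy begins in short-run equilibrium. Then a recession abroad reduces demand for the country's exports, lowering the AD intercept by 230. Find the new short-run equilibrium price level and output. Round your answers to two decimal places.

p = 102.05, y = 1366.55

This is a negative demand shock: AD shifts left.
New AD: y = 2387 − 10p.
Set AD = SRAS: 2387 − 10p = 142 + 12p, so 2245 = 22p and p = 102.05.
Substituting into AD, y = 1366.55.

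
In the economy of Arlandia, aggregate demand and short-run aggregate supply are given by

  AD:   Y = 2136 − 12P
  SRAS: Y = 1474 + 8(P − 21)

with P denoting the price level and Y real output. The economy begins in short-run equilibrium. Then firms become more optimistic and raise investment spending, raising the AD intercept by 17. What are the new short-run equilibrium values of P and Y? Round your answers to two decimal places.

P = 42.35, Y = 1644.80

This is a positive demand shock: AD shifts right.
New AD: Y = 2153 − 12P.
SRAS can be written Y = 1306 + 8P.
Set AD = SRAS: 2153 − 12P = 1306 + 8P, so 847 = 20P and P = 42.35.
Substituting into AD, Y = 1644.80.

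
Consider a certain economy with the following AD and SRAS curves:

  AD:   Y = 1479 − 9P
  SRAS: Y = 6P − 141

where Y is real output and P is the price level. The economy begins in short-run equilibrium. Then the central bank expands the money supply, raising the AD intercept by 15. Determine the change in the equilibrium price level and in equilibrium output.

ΔP = +1, ΔY = +6

This is a positive demand shock: AD shifts right.
New AD: Y = 1494 − 9P.
Set AD = SRAS: 1494 − 9P = 6P − 141, so 1635 = 15P and P = 109.
Y = 1494 − 9·109 = 513.
Initially P = 108, Y = 507, so ΔP = +1 and ΔY = +6.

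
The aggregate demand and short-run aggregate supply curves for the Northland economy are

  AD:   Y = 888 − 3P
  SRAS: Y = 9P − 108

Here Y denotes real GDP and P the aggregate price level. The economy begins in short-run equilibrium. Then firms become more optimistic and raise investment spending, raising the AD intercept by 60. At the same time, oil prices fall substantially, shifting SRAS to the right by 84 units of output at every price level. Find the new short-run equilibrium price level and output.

P = 81, Y = 705

After both shocks: AD is Y = 948 − 3P and SRAS is Y = 9P − 24.
Setting them equal: 972 = 12P, so P = 81.
Y = 948 − 3·81 = 705.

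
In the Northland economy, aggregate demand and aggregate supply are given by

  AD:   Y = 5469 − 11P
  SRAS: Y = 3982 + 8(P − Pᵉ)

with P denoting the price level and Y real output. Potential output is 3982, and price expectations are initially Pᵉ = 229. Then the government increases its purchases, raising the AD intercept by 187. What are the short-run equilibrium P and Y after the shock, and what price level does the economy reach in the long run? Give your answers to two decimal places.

AD shifts right: new AD is Y = 5656 − 11P. With Pᵉ = 229, SRAS is Y = 2150 + 8P.
Short run: 5656 − 11P = 2150 + 8P gives 3506 = 19P, so P = 184.53 and Y = 5656 − 11P = 3626.21.
Y = 3626.21 is below potential 3982; expectations adjust and SRAS shifts right until Y = 3982.
Long run: on the new AD curve, 3982 = 5656 − 11P gives P = 152.18.

Short run: P = 184.53, Y = 3626.21. Long run: P = 152.18.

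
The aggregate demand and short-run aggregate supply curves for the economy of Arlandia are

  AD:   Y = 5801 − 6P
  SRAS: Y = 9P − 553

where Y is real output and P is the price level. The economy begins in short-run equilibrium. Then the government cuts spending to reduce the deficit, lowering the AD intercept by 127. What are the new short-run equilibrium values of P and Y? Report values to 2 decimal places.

This is a negative demand shock: AD shifts left.
New AD: Y = 5674 − 6P.
Set AD = SRAS: 5674 − 6P = 9P − 553, so 6227 = 15P and P = 415.13.
Substituting into AD, Y = 3183.20.

P = 415.13, Y = 3183.20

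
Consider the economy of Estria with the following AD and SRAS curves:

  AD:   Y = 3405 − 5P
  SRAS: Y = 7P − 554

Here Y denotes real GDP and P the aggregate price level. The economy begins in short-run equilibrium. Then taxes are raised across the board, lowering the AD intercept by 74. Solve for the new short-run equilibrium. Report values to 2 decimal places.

This is a negative demand shock: AD shifts left.
New AD: Y = 3331 − 5P.
Set AD = SRAS: 3331 − 5P = 7P − 554, so 3885 = 12P and P = 323.75.
Substituting into AD, Y = 1712.25.

P = 323.75, Y = 1712.25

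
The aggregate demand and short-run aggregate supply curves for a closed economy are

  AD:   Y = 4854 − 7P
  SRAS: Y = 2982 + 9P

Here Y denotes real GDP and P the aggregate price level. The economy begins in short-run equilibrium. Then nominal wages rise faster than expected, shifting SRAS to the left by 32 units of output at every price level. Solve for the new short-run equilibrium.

This is a negative supply shock: SRAS shifts left.
New SRAS: Y = 2950 + 9P.
Set AD = SRAS: 4854 − 7P = 2950 + 9P, so 1904 = 16P and P = 119.
Y = 4854 − 7·119 = 4021.

P = 119, Y = 4021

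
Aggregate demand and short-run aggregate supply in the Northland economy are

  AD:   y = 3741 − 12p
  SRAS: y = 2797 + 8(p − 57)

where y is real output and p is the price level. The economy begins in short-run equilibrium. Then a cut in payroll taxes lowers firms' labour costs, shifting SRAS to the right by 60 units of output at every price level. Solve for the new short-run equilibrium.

This is a positive supply shock: SRAS shifts right.
New SRAS: y = 2401 + 8p.
Set AD = SRAS: 3741 − 12p = 2401 + 8p, so 1340 = 20p and p = 67.
y = 3741 − 12·67 = 2937.

p = 67, y = 2937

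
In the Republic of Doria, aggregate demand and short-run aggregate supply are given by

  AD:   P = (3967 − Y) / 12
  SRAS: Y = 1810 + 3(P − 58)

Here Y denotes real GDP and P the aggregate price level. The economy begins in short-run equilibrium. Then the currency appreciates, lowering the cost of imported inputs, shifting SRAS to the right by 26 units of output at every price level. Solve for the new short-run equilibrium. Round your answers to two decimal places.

This is a positive supply shock: SRAS shifts right.
New SRAS: Y = 1662 + 3P.
Set AD = SRAS: 3967 − 12P = 1662 + 3P, so 2305 = 15P and P = 153.67.
Substituting into AD, Y = 2123.00.

P = 153.67, Y = 2123.00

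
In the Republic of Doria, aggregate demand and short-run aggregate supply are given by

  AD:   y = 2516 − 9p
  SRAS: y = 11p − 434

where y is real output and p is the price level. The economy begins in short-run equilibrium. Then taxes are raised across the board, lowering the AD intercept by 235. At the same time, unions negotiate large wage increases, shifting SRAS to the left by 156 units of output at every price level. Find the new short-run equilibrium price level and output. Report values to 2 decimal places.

After both shocks: AD is y = 2281 − 9p and SRAS is y = 11p − 590.
Setting them equal: 2871 = 20p, so p = 143.55.
Substituting into AD, y = 989.05.

p = 143.55, y = 989.05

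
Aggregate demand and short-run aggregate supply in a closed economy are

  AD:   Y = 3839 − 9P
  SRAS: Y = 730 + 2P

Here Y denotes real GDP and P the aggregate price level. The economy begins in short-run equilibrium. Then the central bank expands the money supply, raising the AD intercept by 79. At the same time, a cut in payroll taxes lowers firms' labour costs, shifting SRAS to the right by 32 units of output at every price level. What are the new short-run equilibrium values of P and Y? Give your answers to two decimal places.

After both shocks: AD is Y = 3918 − 9P and SRAS is Y = 762 + 2P.
Setting them equal: 3156 = 11P, so P = 286.91.
Substituting into AD, Y = 1335.82.

P = 286.91, Y = 1335.82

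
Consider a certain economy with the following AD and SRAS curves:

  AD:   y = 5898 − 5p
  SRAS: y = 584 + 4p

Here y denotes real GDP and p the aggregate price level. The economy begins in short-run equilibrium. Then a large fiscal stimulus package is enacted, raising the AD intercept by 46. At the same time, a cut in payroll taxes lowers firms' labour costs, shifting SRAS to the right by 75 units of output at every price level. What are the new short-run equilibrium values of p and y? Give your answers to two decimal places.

p = 587.22, y = 3007.89

After both shocks: AD is y = 5944 − 5p and SRAS is y = 659 + 4p.
Setting them equal: 5285 = 9p, so p = 587.22.
Substituting into AD, y = 3007.89.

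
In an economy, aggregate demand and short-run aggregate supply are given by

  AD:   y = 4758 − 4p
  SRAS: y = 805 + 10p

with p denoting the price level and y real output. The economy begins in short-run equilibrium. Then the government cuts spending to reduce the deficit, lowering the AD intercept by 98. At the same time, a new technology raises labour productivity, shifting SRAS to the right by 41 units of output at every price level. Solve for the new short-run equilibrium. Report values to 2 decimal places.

After both shocks: AD is y = 4660 − 4p and SRAS is y = 846 + 10p.
Setting them equal: 3814 = 14p, so p = 272.43.
Substituting into AD, y = 3570.29.

p = 272.43, y = 3570.29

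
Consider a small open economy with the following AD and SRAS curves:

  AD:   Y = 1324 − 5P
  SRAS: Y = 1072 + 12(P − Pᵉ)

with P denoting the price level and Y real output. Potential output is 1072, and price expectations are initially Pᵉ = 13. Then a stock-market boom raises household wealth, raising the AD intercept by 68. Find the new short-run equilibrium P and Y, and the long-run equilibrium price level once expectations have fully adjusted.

AD shifts right: new AD is Y = 1392 − 5P. With Pᵉ = 13, SRAS is Y = 916 + 12P.
Short run: 1392 − 5P = 916 + 12P gives 476 = 17P, so P = 28 and Y = 1392 − 5·28 = 1252.
Y = 1252 is above potential 1072; expectations adjust and SRAS shifts left until Y = 1072.
Long run: on the new AD curve, 1072 = 1392 − 5P gives P = 64.

Short run: P = 28, Y = 1252. Long run: P = 64.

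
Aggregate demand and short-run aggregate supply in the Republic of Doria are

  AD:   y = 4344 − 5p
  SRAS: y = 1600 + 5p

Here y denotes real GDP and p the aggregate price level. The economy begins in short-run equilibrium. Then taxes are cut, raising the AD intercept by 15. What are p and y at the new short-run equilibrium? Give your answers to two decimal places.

p = 275.90, y = 2979.50

This is a positive demand shock: AD shifts right.
New AD: y = 4359 − 5p.
Set AD = SRAS: 4359 − 5p = 1600 + 5p, so 2759 = 10p and p = 275.90.
Substituting into AD, y = 2979.50.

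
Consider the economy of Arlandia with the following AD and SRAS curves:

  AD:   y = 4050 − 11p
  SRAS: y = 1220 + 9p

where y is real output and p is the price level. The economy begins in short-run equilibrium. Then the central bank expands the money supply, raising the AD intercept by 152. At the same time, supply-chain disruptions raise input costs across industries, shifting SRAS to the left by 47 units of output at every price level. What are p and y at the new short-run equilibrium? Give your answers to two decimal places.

p = 151.45, y = 2536.05

After both shocks: AD is y = 4202 − 11p and SRAS is y = 1173 + 9p.
Setting them equal: 3029 = 20p, so p = 151.45.
Substituting into AD, y = 2536.05.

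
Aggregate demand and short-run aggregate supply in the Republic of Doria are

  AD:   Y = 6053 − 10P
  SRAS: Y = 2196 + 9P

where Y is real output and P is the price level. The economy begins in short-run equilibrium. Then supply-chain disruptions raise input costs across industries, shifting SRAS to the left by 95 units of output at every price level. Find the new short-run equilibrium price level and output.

P = 208, Y = 3973

This is a negative supply shock: SRAS shifts left.
New SRAS: Y = 2101 + 9P.
Set AD = SRAS: 6053 − 10P = 2101 + 9P, so 3952 = 19P and P = 208.
Y = 6053 − 10·208 = 3973.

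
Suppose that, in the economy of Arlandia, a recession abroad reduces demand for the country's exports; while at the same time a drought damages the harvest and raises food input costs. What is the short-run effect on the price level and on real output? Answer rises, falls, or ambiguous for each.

The first event is a negative demand shock: AD shifts left, which by itself pushes P down and Y down.
The second is an adverse supply shock: SRAS shifts left, which by itself pushes P up and Y down.
The two shocks push P in opposite directions, so the effect on P is ambiguous. Both shocks push Y down, so Y falls.

Price level: ambiguous; output: falls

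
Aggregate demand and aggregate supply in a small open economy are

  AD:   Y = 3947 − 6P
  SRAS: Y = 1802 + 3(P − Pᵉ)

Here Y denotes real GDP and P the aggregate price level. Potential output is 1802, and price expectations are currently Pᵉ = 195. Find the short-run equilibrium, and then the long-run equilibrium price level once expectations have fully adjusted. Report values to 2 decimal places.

Short run: P = 303.33, Y = 2127.00. Long run: P = 357.50.

Short run: with Pᵉ = 195, SRAS is Y = 1217 + 3P. Setting AD = SRAS gives 2730 = 9P, so P = 303.33 and Y = 3947 − 6P = 2127.00.
Output 2127.00 is above potential 1802, so over time expected prices rise and SRAS shifts left until Y returns to 1802.
Long run: Y = 1802 on the AD curve gives 1802 = 3947 − 6P, so P = 357.50.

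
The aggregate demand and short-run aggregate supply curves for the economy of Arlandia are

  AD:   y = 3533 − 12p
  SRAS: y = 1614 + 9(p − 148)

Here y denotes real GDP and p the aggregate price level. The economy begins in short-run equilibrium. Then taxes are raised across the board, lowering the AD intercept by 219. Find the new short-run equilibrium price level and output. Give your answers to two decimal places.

p = 144.38, y = 1581.43

This is a negative demand shock: AD shifts left.
New AD: y = 3314 − 12p.
SRAS can be written y = 282 + 9p.
Set AD = SRAS: 3314 − 12p = 282 + 9p, so 3032 = 21p and p = 144.38.
Substituting into AD, y = 1581.43.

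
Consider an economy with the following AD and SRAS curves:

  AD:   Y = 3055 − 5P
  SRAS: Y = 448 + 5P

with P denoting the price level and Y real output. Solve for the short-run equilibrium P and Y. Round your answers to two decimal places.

Set AD = SRAS: 3055 − 5P = 448 + 5P, so 2607 = 10P and P = 260.70.
Substituting into AD, Y = 3055 − 5P = 1751.50.

P = 260.70, Y = 1751.50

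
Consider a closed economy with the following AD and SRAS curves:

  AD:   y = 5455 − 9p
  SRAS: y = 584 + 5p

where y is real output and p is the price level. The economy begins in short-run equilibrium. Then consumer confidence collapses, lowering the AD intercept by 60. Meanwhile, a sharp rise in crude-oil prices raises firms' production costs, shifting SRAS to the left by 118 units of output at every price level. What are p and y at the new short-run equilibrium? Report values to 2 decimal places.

p = 352.07, y = 2226.36

After both shocks: AD is y = 5395 − 9p and SRAS is y = 466 + 5p.
Setting them equal: 4929 = 14p, so p = 352.07.
Substituting into AD, y = 2226.36.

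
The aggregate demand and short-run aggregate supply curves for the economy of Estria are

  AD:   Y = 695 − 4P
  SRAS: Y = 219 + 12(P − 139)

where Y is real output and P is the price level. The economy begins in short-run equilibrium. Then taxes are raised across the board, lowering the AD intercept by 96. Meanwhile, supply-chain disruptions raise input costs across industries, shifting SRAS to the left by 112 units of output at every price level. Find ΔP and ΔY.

ΔP = +1, ΔY = -100

After both shocks: AD is Y = 599 − 4P and SRAS is Y = 12P − 1561.
Setting them equal: 2160 = 16P, so P = 135.
Y = 599 − 4·135 = 59.
Initially P = 134, Y = 159, so ΔP = +1 and ΔY = -100.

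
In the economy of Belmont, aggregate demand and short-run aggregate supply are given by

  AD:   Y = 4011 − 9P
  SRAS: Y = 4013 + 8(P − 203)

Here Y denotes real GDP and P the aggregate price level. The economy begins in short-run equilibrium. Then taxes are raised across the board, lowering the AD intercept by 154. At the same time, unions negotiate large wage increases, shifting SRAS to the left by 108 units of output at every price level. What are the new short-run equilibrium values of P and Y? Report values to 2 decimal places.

After both shocks: AD is Y = 3857 − 9P and SRAS is Y = 2281 + 8P.
Setting them equal: 1576 = 17P, so P = 92.71.
Substituting into AD, Y = 3022.65.

P = 92.71, Y = 3022.65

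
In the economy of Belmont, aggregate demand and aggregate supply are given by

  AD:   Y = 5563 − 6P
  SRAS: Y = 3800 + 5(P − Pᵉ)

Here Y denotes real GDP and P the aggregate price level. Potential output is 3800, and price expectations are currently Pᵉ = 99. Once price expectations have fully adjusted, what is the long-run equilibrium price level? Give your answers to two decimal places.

Long-run P = 293.83

Short run: with Pᵉ = 99, SRAS is Y = 3305 + 5P. Setting AD = SRAS gives 2258 = 11P, so P = 205.27 and Y = 5563 − 6P = 4331.36.
Output 4331.36 is above potential 3800, so over time expected prices rise and SRAS shifts left until Y returns to 3800.
Long run: Y = 3800 on the AD curve gives 3800 = 5563 − 6P, so P = 293.83.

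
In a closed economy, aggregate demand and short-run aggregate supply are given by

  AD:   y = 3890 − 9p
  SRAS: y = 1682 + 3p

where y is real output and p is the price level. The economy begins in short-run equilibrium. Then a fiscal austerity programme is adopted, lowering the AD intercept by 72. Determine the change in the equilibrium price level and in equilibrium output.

This is a negative demand shock: AD shifts left.
New AD: y = 3818 − 9p.
Set AD = SRAS: 3818 − 9p = 1682 + 3p, so 2136 = 12p and p = 178.
y = 3818 − 9·178 = 2216.
Initially p = 184, y = 2234, so Δp = -6 and Δy = -18.

Δp = -6, Δy = -18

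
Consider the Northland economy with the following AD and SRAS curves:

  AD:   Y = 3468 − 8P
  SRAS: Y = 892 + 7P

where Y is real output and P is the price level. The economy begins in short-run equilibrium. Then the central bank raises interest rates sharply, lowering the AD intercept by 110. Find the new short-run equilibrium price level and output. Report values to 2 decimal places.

This is a negative demand shock: AD shifts left.
New AD: Y = 3358 − 8P.
Set AD = SRAS: 3358 − 8P = 892 + 7P, so 2466 = 15P and P = 164.40.
Substituting into AD, Y = 2042.80.

P = 164.40, Y = 2042.80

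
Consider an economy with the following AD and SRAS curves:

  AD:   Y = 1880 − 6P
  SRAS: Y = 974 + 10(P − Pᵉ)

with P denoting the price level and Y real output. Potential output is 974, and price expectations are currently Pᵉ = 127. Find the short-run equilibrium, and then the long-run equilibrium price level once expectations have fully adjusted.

Short run: with Pᵉ = 127, SRAS is Y = 10P − 296. Setting AD = SRAS gives 2176 = 16P, so P = 136 and Y = 1880 − 6·136 = 1064.
Output 1064 is above potential 974, so over time expected prices rise and SRAS shifts left until Y returns to 974.
Long run: Y = 974 on the AD curve gives 974 = 1880 − 6P, so P = 151.

Short run: P = 136, Y = 1064. Long run: P = 151.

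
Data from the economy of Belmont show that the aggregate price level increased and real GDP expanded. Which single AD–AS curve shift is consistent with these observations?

P rose and Y rose. An AD shift moves P and Y in the same direction; an SRAS shift moves them in opposite directions.
Here P and Y moved in the same direction, so the AD curve shifted.
Since Y rose, AD shifted right.

AD shifted right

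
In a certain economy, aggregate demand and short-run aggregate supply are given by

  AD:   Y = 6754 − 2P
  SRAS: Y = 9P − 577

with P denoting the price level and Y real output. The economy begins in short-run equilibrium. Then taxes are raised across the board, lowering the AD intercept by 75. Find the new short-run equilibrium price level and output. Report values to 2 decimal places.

This is a negative demand shock: AD shifts left.
New AD: Y = 6679 − 2P.
Set AD = SRAS: 6679 − 2P = 9P − 577, so 7256 = 11P and P = 659.64.
Substituting into AD, Y = 5359.73.

P = 659.64, Y = 5359.73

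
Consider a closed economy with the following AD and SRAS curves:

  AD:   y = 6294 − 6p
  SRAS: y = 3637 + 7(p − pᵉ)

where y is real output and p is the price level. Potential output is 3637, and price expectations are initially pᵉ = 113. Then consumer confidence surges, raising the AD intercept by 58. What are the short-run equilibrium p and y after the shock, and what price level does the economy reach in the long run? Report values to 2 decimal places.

AD shifts right: new AD is y = 6352 − 6p. With pᵉ = 113, SRAS is y = 2846 + 7p.
Short run: 6352 − 6p = 2846 + 7p gives 3506 = 13p, so p = 269.69 and y = 6352 − 6p = 4733.85.
y = 4733.85 is above potential 3637; expectations adjust and SRAS shifts left until y = 3637.
Long run: on the new AD curve, 3637 = 6352 − 6p gives p = 452.50.

Short run: p = 269.69, y = 4733.85. Long run: p = 452.50.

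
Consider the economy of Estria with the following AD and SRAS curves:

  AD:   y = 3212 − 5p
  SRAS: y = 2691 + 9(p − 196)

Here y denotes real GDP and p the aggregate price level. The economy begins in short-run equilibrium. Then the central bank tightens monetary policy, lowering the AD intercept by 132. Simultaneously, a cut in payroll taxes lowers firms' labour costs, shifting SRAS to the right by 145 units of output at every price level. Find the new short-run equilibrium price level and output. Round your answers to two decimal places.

After both shocks: AD is y = 3080 − 5p and SRAS is y = 1072 + 9p.
Setting them equal: 2008 = 14p, so p = 143.43.
Substituting into AD, y = 2362.86.

p = 143.43, y = 2362.86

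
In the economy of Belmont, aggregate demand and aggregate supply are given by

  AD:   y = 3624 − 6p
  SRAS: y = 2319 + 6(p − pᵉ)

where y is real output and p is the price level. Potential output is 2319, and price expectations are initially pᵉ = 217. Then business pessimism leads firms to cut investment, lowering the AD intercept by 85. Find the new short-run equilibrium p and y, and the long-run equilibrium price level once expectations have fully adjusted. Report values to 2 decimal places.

AD shifts left: new AD is y = 3539 − 6p. With pᵉ = 217, SRAS is y = 1017 + 6p.
Short run: 3539 − 6p = 1017 + 6p gives 2522 = 12p, so p = 210.17 and y = 3539 − 6p = 2278.00.
y = 2278.00 is below potential 2319; expectations adjust and SRAS shifts right until y = 2319.
Long run: on the new AD curve, 2319 = 3539 − 6p gives p = 203.33.

Short run: p = 210.17, y = 2278.00. Long run: p = 203.33.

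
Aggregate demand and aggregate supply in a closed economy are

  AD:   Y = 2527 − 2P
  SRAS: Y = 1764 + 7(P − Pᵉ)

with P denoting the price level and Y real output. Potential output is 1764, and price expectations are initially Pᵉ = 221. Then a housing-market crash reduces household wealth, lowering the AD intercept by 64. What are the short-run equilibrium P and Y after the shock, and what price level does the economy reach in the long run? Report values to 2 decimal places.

AD shifts left: new AD is Y = 2463 − 2P. With Pᵉ = 221, SRAS is Y = 217 + 7P.
Short run: 2463 − 2P = 217 + 7P gives 2246 = 9P, so P = 249.56 and Y = 2463 − 2P = 1963.89.
Y = 1963.89 is above potential 1764; expectations adjust and SRAS shifts left until Y = 1764.
Long run: on the new AD curve, 1764 = 2463 − 2P gives P = 349.50.

Short run: P = 249.56, Y = 1963.89. Long run: P = 349.50.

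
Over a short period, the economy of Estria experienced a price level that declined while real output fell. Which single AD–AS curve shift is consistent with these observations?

AD shifted left

P fell and Y fell. An AD shift moves P and Y in the same direction; an SRAS shift moves them in opposite directions.
Here P and Y moved in the same direction, so the AD curve shifted.
Since Y fell, AD shifted left.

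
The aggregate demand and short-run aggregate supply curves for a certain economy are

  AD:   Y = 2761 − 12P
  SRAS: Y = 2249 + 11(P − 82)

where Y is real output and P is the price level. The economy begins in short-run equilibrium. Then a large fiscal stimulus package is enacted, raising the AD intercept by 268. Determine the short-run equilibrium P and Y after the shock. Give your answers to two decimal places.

This is a positive demand shock: AD shifts right.
New AD: Y = 3029 − 12P.
SRAS can be written Y = 1347 + 11P.
Set AD = SRAS: 3029 − 12P = 1347 + 11P, so 1682 = 23P and P = 73.13.
Substituting into AD, Y = 2151.43.

P = 73.13, Y = 2151.43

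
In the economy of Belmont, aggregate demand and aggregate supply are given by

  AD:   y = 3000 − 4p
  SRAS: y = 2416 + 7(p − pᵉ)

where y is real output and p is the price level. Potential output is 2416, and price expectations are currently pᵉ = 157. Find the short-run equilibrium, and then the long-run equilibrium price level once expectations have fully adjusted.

Short run: p = 153, y = 2388. Long run: p = 146.

Short run: with pᵉ = 157, SRAS is y = 1317 + 7p. Setting AD = SRAS gives 1683 = 11p, so p = 153 and y = 3000 − 4·153 = 2388.
Output 2388 is below potential 2416, so over time expected prices fall and SRAS shifts right until y returns to 2416.
Long run: y = 2416 on the AD curve gives 2416 = 3000 − 4p, so p = 146.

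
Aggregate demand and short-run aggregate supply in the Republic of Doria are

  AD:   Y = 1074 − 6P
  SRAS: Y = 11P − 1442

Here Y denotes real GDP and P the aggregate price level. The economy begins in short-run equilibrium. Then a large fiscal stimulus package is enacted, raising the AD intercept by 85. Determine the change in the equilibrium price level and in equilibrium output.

This is a positive demand shock: AD shifts right.
New AD: Y = 1159 − 6P.
Set AD = SRAS: 1159 − 6P = 11P − 1442, so 2601 = 17P and P = 153.
Y = 1159 − 6·153 = 241.
Initially P = 148, Y = 186, so ΔP = +5 and ΔY = +55.

ΔP = +5, ΔY = +55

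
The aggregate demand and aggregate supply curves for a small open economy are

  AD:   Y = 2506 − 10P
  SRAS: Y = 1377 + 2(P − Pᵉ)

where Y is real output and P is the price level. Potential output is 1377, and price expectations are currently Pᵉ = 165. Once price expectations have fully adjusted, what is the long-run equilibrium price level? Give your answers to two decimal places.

Short run: with Pᵉ = 165, SRAS is Y = 1047 + 2P. Setting AD = SRAS gives 1459 = 12P, so P = 121.58 and Y = 2506 − 10P = 1290.17.
Output 1290.17 is below potential 1377, so over time expected prices fall and SRAS shifts right until Y returns to 1377.
Long run: Y = 1377 on the AD curve gives 1377 = 2506 − 10P, so P = 112.90.

Long-run P = 112.90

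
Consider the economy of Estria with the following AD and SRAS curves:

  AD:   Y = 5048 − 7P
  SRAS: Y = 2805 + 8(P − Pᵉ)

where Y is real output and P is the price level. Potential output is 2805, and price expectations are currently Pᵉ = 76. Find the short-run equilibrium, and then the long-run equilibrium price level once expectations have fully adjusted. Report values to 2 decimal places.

Short run: with Pᵉ = 76, SRAS is Y = 2197 + 8P. Setting AD = SRAS gives 2851 = 15P, so P = 190.07 and Y = 5048 − 7P = 3717.53.
Output 3717.53 is above potential 2805, so over time expected prices rise and SRAS shifts left until Y returns to 2805.
Long run: Y = 2805 on the AD curve gives 2805 = 5048 − 7P, so P = 320.43.

Short run: P = 190.07, Y = 3717.53. Long run: P = 320.43.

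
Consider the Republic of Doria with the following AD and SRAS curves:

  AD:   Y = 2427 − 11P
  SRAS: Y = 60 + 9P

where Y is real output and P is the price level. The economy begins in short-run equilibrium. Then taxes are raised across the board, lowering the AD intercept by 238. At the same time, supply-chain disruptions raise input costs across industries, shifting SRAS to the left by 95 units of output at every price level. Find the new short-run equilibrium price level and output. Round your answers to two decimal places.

After both shocks: AD is Y = 2189 − 11P and SRAS is Y = 9P − 35.
Setting them equal: 2224 = 20P, so P = 111.20.
Substituting into AD, Y = 965.80.

P = 111.20, Y = 965.80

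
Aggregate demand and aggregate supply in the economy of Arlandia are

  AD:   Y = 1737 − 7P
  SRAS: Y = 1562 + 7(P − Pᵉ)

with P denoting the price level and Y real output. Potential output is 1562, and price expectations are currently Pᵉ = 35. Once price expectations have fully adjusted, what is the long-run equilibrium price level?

Long-run P = 25

Short run: with Pᵉ = 35, SRAS is Y = 1317 + 7P. Setting AD = SRAS gives 420 = 14P, so P = 30 and Y = 1737 − 7·30 = 1527.
Output 1527 is below potential 1562, so over time expected prices fall and SRAS shifts right until Y returns to 1562.
Long run: Y = 1562 on the AD curve gives 1562 = 1737 − 7P, so P = 25.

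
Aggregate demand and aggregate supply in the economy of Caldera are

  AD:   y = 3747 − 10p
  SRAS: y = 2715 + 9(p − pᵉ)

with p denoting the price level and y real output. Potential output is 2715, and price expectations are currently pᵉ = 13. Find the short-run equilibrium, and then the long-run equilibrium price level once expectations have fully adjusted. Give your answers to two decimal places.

Short run: p = 60.47, y = 3142.26. Long run: p = 103.20.

Short run: with pᵉ = 13, SRAS is y = 2598 + 9p. Setting AD = SRAS gives 1149 = 19p, so p = 60.47 and y = 3747 − 10p = 3142.26.
Output 3142.26 is above potential 2715, so over time expected prices rise and SRAS shifts left until y returns to 2715.
Long run: y = 2715 on the AD curve gives 2715 = 3747 − 10p, so p = 103.20.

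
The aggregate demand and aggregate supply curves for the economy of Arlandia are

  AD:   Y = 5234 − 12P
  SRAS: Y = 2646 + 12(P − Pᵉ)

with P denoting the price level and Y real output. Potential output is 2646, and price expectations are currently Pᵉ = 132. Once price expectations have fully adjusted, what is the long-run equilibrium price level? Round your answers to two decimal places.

Long-run P = 215.67

Short run: with Pᵉ = 132, SRAS is Y = 1062 + 12P. Setting AD = SRAS gives 4172 = 24P, so P = 173.83 and Y = 5234 − 12P = 3148.00.
Output 3148.00 is above potential 2646, so over time expected prices rise and SRAS shifts left until Y returns to 2646.
Long run: Y = 2646 on the AD curve gives 2646 = 5234 − 12P, so P = 215.67.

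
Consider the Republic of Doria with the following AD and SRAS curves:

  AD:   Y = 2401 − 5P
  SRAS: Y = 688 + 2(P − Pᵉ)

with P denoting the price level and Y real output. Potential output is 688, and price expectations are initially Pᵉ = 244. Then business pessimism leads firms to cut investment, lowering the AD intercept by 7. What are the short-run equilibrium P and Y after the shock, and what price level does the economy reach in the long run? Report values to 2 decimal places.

AD shifts left: new AD is Y = 2394 − 5P. With Pᵉ = 244, SRAS is Y = 200 + 2P.
Short run: 2394 − 5P = 200 + 2P gives 2194 = 7P, so P = 313.43 and Y = 2394 − 5P = 826.86.
Y = 826.86 is above potential 688; expectations adjust and SRAS shifts left until Y = 688.
Long run: on the new AD curve, 688 = 2394 − 5P gives P = 341.20.

Short run: P = 313.43, Y = 826.86. Long run: P = 341.20.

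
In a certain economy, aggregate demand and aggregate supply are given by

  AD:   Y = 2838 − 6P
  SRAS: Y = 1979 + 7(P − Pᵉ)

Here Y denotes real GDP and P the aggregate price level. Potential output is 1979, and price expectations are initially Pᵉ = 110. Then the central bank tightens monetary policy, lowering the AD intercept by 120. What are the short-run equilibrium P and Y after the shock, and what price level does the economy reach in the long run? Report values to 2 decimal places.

AD shifts left: new AD is Y = 2718 − 6P. With Pᵉ = 110, SRAS is Y = 1209 + 7P.
Short run: 2718 − 6P = 1209 + 7P gives 1509 = 13P, so P = 116.08 and Y = 2718 − 6P = 2021.54.
Y = 2021.54 is above potential 1979; expectations adjust and SRAS shifts left until Y = 1979.
Long run: on the new AD curve, 1979 = 2718 − 6P gives P = 123.17.

Short run: P = 116.08, Y = 2021.54. Long run: P = 123.17.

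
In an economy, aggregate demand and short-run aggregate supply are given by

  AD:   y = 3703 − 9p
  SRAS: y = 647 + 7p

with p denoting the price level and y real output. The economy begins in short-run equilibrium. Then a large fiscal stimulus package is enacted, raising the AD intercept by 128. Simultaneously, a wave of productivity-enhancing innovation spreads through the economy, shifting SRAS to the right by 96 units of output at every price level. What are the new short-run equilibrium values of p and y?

After both shocks: AD is y = 3831 − 9p and SRAS is y = 743 + 7p.
Setting them equal: 3088 = 16p, so p = 193.
y = 3831 − 9·193 = 2094.

p = 193, y = 2094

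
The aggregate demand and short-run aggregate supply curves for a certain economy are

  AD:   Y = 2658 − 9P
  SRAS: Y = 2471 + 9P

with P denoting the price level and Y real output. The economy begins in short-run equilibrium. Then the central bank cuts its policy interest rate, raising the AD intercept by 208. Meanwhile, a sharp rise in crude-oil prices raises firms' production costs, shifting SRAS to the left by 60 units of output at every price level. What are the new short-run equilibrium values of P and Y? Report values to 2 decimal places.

After both shocks: AD is Y = 2866 − 9P and SRAS is Y = 2411 + 9P.
Setting them equal: 455 = 18P, so P = 25.28.
Substituting into AD, Y = 2638.50.

P = 25.28, Y = 2638.50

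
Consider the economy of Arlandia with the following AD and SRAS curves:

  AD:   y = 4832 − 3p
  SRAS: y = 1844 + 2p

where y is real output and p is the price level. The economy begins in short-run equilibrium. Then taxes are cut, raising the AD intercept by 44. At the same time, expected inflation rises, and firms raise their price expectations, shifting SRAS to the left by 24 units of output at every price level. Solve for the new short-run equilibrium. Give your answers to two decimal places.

p = 611.20, y = 3042.40

After both shocks: AD is y = 4876 − 3p and SRAS is y = 1820 + 2p.
Setting them equal: 3056 = 5p, so p = 611.20.
Substituting into AD, y = 3042.40.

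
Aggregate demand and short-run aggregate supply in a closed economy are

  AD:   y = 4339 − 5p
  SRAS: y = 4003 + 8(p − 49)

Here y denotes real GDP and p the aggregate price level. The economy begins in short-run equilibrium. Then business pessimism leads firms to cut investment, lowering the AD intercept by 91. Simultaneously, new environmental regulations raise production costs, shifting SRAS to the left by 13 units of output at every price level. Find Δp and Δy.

After both shocks: AD is y = 4248 − 5p and SRAS is y = 3598 + 8p.
Setting them equal: 650 = 13p, so p = 50.
y = 4248 − 5·50 = 3998.
Initially p = 56, y = 4059, so Δp = -6 and Δy = -61.

Δp = -6, Δy = -61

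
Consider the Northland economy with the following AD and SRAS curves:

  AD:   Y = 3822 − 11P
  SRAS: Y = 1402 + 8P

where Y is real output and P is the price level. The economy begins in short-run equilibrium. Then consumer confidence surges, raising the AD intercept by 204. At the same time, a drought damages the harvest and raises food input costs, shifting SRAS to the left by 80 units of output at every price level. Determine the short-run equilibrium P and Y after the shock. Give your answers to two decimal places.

P = 142.32, Y = 2460.53

After both shocks: AD is Y = 4026 − 11P and SRAS is Y = 1322 + 8P.
Setting them equal: 2704 = 19P, so P = 142.32.
Substituting into AD, Y = 2460.53.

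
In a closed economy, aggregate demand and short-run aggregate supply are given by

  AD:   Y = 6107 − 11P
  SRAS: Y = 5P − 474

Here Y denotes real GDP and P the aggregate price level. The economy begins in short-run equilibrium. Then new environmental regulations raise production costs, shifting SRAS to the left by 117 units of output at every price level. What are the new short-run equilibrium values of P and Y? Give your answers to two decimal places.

This is a negative supply shock: SRAS shifts left.
New SRAS: Y = 5P − 591.
Set AD = SRAS: 6107 − 11P = 5P − 591, so 6698 = 16P and P = 418.63.
Substituting into AD, Y = 1502.13.

P = 418.63, Y = 1502.13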